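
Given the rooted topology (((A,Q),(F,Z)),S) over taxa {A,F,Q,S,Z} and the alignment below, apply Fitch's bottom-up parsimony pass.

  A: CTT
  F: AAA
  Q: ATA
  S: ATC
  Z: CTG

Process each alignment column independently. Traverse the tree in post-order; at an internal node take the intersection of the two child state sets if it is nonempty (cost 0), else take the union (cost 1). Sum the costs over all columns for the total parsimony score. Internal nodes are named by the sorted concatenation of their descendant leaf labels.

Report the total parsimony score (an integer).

6

[col 0] AQ: children A:{C}, Q:{A} ∪→ {A,C}; cost 1
[col 0] FZ: children F:{A}, Z:{C} ∪→ {A,C}; cost 1
[col 0] AFQZ: children AQ:{A,C}, FZ:{A,C} ∩→ {A,C}; cost 0
[col 0] AFQSZ: children AFQZ:{A,C}, S:{A} ∩→ {A}; cost 0
[col 1] AQ: children A:{T}, Q:{T} ∩→ {T}; cost 0
[col 1] FZ: children F:{A}, Z:{T} ∪→ {A,T}; cost 1
[col 1] AFQZ: children AQ:{T}, FZ:{A,T} ∩→ {T}; cost 0
[col 1] AFQSZ: children AFQZ:{T}, S:{T} ∩→ {T}; cost 0
[col 2] AQ: children A:{T}, Q:{A} ∪→ {A,T}; cost 1
[col 2] FZ: children F:{A}, Z:{G} ∪→ {A,G}; cost 1
[col 2] AFQZ: children AQ:{A,T}, FZ:{A,G} ∩→ {A}; cost 0
[col 2] AFQSZ: children AFQZ:{A}, S:{C} ∪→ {A,C}; cost 1
per-site changes: [2, 1, 3]; total = 6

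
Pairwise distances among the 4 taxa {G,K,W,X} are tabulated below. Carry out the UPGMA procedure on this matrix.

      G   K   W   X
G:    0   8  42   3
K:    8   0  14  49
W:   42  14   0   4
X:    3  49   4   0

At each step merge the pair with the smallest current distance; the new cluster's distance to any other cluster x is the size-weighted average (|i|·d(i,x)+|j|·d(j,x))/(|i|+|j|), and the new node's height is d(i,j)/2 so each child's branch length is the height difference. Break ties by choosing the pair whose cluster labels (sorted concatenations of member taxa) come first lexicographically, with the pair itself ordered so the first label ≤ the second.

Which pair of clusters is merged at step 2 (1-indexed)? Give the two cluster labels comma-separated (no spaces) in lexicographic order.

K,W

1. join G+X (d=3) ⇒ GX; edges |G|=3/2, |X|=3/2
  updated: d(GX,K)=57/2, d(GX,W)=23
2. join K+W (d=14) ⇒ KW; edges |K|=7, |W|=7
  updated: d(GX,KW)=103/4
3. join GX+KW (d=103/4) ⇒ GKWX; edges |GX|=91/8, |KW|=47/8
final tree: ((G:3/2,X:3/2):91/8,(K:7,W:7):47/8)
total length: 137/4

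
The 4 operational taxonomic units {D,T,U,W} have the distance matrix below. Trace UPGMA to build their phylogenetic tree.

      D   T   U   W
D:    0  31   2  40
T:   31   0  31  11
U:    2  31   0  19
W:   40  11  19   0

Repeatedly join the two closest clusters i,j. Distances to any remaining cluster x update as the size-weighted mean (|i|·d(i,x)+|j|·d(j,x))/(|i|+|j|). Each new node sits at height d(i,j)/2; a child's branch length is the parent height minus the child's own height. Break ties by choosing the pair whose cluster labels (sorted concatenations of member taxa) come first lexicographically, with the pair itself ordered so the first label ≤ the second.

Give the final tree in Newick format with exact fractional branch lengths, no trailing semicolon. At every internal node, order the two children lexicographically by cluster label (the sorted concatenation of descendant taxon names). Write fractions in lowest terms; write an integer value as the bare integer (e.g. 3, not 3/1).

step 1: merge (D,U) at d=2; branch lengths D→1, U→1; new cluster DU
  updated: d(DU,T)=31, d(DU,W)=59/2
step 2: merge (T,W) at d=11; branch lengths T→11/2, W→11/2; new cluster TW
  updated: d(DU,TW)=121/4
step 3: merge (DU,TW) at d=121/4; branch lengths DU→113/8, TW→77/8; new cluster DTUW
final tree: ((D:1,U:1):113/8,(T:11/2,W:11/2):77/8)
total length: 147/4

((D:1,U:1):113/8,(T:11/2,W:11/2):77/8)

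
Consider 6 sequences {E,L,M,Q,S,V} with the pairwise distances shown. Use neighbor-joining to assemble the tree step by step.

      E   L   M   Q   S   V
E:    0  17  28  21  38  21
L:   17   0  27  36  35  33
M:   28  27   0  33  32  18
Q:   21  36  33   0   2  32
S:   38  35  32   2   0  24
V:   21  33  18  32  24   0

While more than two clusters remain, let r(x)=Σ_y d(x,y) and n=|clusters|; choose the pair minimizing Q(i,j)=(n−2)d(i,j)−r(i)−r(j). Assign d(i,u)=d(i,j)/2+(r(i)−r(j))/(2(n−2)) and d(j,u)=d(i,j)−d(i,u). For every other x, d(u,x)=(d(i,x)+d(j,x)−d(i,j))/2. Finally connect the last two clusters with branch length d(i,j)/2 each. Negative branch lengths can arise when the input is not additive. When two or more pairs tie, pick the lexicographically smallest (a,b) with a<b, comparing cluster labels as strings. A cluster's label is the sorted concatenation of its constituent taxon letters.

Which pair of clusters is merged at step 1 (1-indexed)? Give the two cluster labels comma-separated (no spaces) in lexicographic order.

iteration 1: select Q,S (d=2, Q=-247); attach at lengths (1/8, 15/8); label the merged cluster QS
  updated: d(E,QS)=57/2, d(L,QS)=69/2, d(M,QS)=63/2, d(QS,V)=27
iteration 2: select E,L (d=17, Q=-155); attach at lengths (17/3, 34/3); label the merged cluster EL
  updated: d(EL,M)=19, d(EL,QS)=23, d(EL,V)=37/2
iteration 3: select EL,QS (d=23, Q=-96); attach at lengths (25/4, 67/4); label the merged cluster ELQS
  updated: d(ELQS,M)=55/4, d(ELQS,V)=45/4
iteration 4: select ELQS,M (d=55/4, Q=-43); attach at lengths (7/2, 41/4); label the merged cluster ELMQS
  updated: d(ELMQS,V)=31/4
iteration 5: select ELMQS,V (d=31/4); attach at lengths (31/8, 31/8); label the merged cluster ELMQSV
final tree: ((((E:17/3,L:34/3):25/4,(Q:1/8,S:15/8):67/4):7/2,M:41/4):31/8,V:31/8)
total length: 127/2

Q,S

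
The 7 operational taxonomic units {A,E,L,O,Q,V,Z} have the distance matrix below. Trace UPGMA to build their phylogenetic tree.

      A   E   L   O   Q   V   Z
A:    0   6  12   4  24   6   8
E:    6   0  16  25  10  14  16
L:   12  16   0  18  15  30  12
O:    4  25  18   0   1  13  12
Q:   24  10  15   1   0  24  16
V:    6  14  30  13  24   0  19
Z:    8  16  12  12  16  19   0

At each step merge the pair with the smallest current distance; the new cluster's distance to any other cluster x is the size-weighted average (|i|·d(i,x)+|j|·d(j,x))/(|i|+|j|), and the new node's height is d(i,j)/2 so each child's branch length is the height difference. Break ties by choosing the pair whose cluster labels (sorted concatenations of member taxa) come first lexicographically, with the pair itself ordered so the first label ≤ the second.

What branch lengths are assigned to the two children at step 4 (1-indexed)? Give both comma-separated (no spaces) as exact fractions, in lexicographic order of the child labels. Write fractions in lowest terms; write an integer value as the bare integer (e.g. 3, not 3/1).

iteration 1: select O,Q (d=1); attach at lengths (1/2, 1/2); label the merged cluster OQ
  updated: d(A,OQ)=14, d(E,OQ)=35/2, d(L,OQ)=33/2, d(OQ,V)=37/2, d(OQ,Z)=14
iteration 2: select A,E (d=6); attach at lengths (3, 3); label the merged cluster AE
  updated: d(AE,L)=14, d(AE,OQ)=63/4, d(AE,V)=10, d(AE,Z)=12
iteration 3: select AE,V (d=10); attach at lengths (2, 5); label the merged cluster AEV
  updated: d(AEV,L)=58/3, d(AEV,OQ)=50/3, d(AEV,Z)=43/3
iteration 4: select L,Z (d=12); attach at lengths (6, 6); label the merged cluster LZ
  updated: d(AEV,LZ)=101/6, d(LZ,OQ)=61/4
iteration 5: select LZ,OQ (d=61/4); attach at lengths (13/8, 57/8); label the merged cluster LOQZ
  updated: d(AEV,LOQZ)=67/4
iteration 6: select AEV,LOQZ (d=67/4); attach at lengths (27/8, 3/4); label the merged cluster AELOQVZ
final tree: (((A:3,E:3):2,V:5):27/8,((L:6,Z:6):13/8,(O:1/2,Q:1/2):57/8):3/4)
total length: 311/8

6,6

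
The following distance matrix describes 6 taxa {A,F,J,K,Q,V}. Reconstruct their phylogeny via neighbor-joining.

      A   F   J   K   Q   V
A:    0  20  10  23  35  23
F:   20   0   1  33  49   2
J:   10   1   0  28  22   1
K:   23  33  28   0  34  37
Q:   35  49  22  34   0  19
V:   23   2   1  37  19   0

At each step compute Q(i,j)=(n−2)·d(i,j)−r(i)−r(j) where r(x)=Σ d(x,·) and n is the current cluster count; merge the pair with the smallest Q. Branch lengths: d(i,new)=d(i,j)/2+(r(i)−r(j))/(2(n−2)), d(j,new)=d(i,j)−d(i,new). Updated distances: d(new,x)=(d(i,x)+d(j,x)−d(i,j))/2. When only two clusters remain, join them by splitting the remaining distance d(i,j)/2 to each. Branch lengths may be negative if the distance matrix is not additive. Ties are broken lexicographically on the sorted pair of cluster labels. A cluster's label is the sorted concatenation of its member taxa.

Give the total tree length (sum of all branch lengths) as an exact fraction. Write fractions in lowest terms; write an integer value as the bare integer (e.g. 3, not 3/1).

iteration 1: select F,V (d=2, Q=-179); attach at lengths (31/8, -15/8); label the merged cluster FV
  updated: d(A,FV)=41/2, d(FV,J)=0, d(FV,K)=34, d(FV,Q)=33
iteration 2: select FV,J (d=0, Q=-295/2); attach at lengths (55/12, -55/12); label the merged cluster FJV
  updated: d(A,FJV)=61/4, d(FJV,K)=31, d(FJV,Q)=55/2
iteration 3: select A,FJV (d=61/4, Q=-233/2); attach at lengths (15/2, 31/4); label the merged cluster AFJV
  updated: d(AFJV,K)=155/8, d(AFJV,Q)=189/8
iteration 4: select AFJV,K (d=155/8, Q=-77); attach at lengths (9/2, 119/8); label the merged cluster AFJKV
  updated: d(AFJKV,Q)=153/8
iteration 5: select AFJKV,Q (d=153/8); attach at lengths (153/16, 153/16); label the merged cluster AFJKQV
final tree: (((A:15/2,((F:31/8,V:-15/8):55/12,J:-55/12):31/4):9/2,K:119/8):153/16,Q:153/16)
total length: 223/4

223/4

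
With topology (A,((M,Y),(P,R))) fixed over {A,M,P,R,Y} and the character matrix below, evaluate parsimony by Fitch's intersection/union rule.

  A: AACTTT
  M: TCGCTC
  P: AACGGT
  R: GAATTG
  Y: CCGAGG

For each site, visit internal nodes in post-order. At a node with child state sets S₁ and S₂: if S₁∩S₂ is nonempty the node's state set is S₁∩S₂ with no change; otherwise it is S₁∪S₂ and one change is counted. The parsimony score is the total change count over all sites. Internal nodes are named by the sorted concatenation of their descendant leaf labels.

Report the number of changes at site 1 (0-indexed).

MY@0: {T} ∪ {C} = {C,T} (union, +1)
PR@0: {A} ∪ {G} = {A,G} (union, +1)
MPRY@0: {C,T} ∪ {A,G} = {A,C,G,T} (union, +1)
AMPRY@0: {A} ∩ {A,C,G,T} = {A} (intersection, +0)
MY@1: {C} ∩ {C} = {C} (intersection, +0)
PR@1: {A} ∩ {A} = {A} (intersection, +0)
MPRY@1: {C} ∪ {A} = {A,C} (union, +1)
AMPRY@1: {A} ∩ {A,C} = {A} (intersection, +0)
MY@2: {G} ∩ {G} = {G} (intersection, +0)
PR@2: {C} ∪ {A} = {A,C} (union, +1)
MPRY@2: {G} ∪ {A,C} = {A,C,G} (union, +1)
AMPRY@2: {C} ∩ {A,C,G} = {C} (intersection, +0)
MY@3: {C} ∪ {A} = {A,C} (union, +1)
PR@3: {G} ∪ {T} = {G,T} (union, +1)
MPRY@3: {A,C} ∪ {G,T} = {A,C,G,T} (union, +1)
AMPRY@3: {T} ∩ {A,C,G,T} = {T} (intersection, +0)
MY@4: {T} ∪ {G} = {G,T} (union, +1)
PR@4: {G} ∪ {T} = {G,T} (union, +1)
MPRY@4: {G,T} ∩ {G,T} = {G,T} (intersection, +0)
AMPRY@4: {T} ∩ {G,T} = {T} (intersection, +0)
MY@5: {C} ∪ {G} = {C,G} (union, +1)
PR@5: {T} ∪ {G} = {G,T} (union, +1)
MPRY@5: {C,G} ∩ {G,T} = {G} (intersection, +0)
AMPRY@5: {T} ∪ {G} = {G,T} (union, +1)
per-site changes: [3, 1, 2, 3, 2, 3]; total = 14

1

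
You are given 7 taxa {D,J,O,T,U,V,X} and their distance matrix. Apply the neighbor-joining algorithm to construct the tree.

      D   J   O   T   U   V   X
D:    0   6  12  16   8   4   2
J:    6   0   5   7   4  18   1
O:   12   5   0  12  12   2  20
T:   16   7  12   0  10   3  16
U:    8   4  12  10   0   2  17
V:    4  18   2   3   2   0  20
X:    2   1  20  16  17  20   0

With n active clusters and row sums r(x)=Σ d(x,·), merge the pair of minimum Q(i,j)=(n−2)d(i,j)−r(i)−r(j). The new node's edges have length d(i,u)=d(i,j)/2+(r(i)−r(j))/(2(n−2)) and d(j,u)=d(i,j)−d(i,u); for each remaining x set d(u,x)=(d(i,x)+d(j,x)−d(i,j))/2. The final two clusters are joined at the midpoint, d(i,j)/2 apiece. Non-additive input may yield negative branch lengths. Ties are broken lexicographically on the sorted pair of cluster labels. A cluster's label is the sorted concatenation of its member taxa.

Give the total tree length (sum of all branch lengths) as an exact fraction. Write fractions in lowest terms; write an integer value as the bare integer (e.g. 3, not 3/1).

1. join D+X (d=2, Q=-114) ⇒ DX; edges |D|=-9/5, |X|=19/5
  updated: d(DX,J)=5/2, d(DX,O)=15, d(DX,T)=15, d(DX,U)=23/2, d(DX,V)=11
2. join DX+J (d=5/2, Q=-163/2) ⇒ DJX; edges |DX|=57/16, |J|=-17/16
  updated: d(DJX,O)=35/4, d(DJX,T)=39/4, d(DJX,U)=13/2, d(DJX,V)=53/4
3. join DJX+U (d=13/2, Q=-197/4) ⇒ DJUX; edges |DJX|=109/24, |U|=47/24
  updated: d(DJUX,O)=57/8, d(DJUX,T)=53/8, d(DJUX,V)=35/8
4. join DJUX+T (d=53/8, Q=-53/2) ⇒ DJTUX; edges |DJUX|=39/16, |T|=67/16
  updated: d(DJTUX,O)=25/4, d(DJTUX,V)=3/8
5. join DJTUX+O (d=25/4, Q=-69/8) ⇒ DJOTUX; edges |DJTUX|=37/16, |O|=63/16
  updated: d(DJOTUX,V)=-31/16
6. join DJOTUX+V (d=-31/16) ⇒ DJOTUVX; edges |DJOTUX|=-31/32, |V|=-31/32
final tree: ((((((D:-9/5,X:19/5):57/16,J:-17/16):109/24,U:47/24):39/16,T:67/16):37/16,O:63/16):-31/32,V:-31/32)
total length: 351/16

351/16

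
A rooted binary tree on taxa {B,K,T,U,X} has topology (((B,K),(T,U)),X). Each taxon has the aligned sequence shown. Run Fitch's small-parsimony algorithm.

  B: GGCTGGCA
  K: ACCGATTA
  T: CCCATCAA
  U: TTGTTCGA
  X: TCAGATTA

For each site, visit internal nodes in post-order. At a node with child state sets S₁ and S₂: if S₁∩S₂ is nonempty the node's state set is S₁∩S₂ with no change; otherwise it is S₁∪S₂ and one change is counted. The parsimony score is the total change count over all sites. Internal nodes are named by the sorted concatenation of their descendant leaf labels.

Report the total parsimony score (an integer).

site 0, node BK: B={G} ∪ K={A} → {A,G} (+1)
site 0, node TU: T={C} ∪ U={T} → {C,T} (+1)
site 0, node BKTU: BK={A,G} ∪ TU={C,T} → {A,C,G,T} (+1)
site 0, node BKTUX: BKTU={A,C,G,T} ∩ X={T} → {T} (+0)
site 1, node BK: B={G} ∪ K={C} → {C,G} (+1)
site 1, node TU: T={C} ∪ U={T} → {C,T} (+1)
site 1, node BKTU: BK={C,G} ∩ TU={C,T} → {C} (+0)
site 1, node BKTUX: BKTU={C} ∩ X={C} → {C} (+0)
site 2, node BK: B={C} ∩ K={C} → {C} (+0)
site 2, node TU: T={C} ∪ U={G} → {C,G} (+1)
site 2, node BKTU: BK={C} ∩ TU={C,G} → {C} (+0)
site 2, node BKTUX: BKTU={C} ∪ X={A} → {A,C} (+1)
site 3, node BK: B={T} ∪ K={G} → {G,T} (+1)
site 3, node TU: T={A} ∪ U={T} → {A,T} (+1)
site 3, node BKTU: BK={G,T} ∩ TU={A,T} → {T} (+0)
site 3, node BKTUX: BKTU={T} ∪ X={G} → {G,T} (+1)
site 4, node BK: B={G} ∪ K={A} → {A,G} (+1)
site 4, node TU: T={T} ∩ U={T} → {T} (+0)
site 4, node BKTU: BK={A,G} ∪ TU={T} → {A,G,T} (+1)
site 4, node BKTUX: BKTU={A,G,T} ∩ X={A} → {A} (+0)
site 5, node BK: B={G} ∪ K={T} → {G,T} (+1)
site 5, node TU: T={C} ∩ U={C} → {C} (+0)
site 5, node BKTU: BK={G,T} ∪ TU={C} → {C,G,T} (+1)
site 5, node BKTUX: BKTU={C,G,T} ∩ X={T} → {T} (+0)
site 6, node BK: B={C} ∪ K={T} → {C,T} (+1)
site 6, node TU: T={A} ∪ U={G} → {A,G} (+1)
site 6, node BKTU: BK={C,T} ∪ TU={A,G} → {A,C,G,T} (+1)
site 6, node BKTUX: BKTU={A,C,G,T} ∩ X={T} → {T} (+0)
site 7, node BK: B={A} ∩ K={A} → {A} (+0)
site 7, node TU: T={A} ∩ U={A} → {A} (+0)
site 7, node BKTU: BK={A} ∩ TU={A} → {A} (+0)
site 7, node BKTUX: BKTU={A} ∩ X={A} → {A} (+0)
per-site changes: [3, 2, 2, 3, 2, 2, 3, 0]; total = 17

17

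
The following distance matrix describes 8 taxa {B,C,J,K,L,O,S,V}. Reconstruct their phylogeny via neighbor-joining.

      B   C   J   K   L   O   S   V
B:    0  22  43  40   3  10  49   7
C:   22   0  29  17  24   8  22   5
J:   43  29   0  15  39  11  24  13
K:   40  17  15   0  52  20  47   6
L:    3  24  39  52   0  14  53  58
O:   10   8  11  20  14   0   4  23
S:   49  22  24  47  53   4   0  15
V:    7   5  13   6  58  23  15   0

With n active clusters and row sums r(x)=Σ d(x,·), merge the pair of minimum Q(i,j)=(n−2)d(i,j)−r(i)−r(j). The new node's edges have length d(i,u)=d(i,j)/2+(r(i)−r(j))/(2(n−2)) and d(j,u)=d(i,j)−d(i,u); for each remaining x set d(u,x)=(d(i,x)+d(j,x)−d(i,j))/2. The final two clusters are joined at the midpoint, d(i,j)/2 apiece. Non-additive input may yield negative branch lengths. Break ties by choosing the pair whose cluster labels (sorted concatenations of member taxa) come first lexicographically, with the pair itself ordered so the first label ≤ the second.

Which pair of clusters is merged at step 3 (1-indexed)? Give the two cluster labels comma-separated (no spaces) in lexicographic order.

iteration 1: select B,L (d=3, Q=-399); attach at lengths (-17/4, 29/4); label the merged cluster BL
  updated: d(BL,C)=43/2, d(BL,J)=79/2, d(BL,K)=89/2, d(BL,O)=21/2, d(BL,S)=99/2, d(BL,V)=31
iteration 2: select BL,O (d=21/2, Q=-441/2); attach at lengths (69/4, -27/4); label the merged cluster BLO
  updated: d(BLO,C)=19/2, d(BLO,J)=20, d(BLO,K)=27, d(BLO,S)=43/2, d(BLO,V)=87/4
iteration 3: select J,K (d=15, Q=-153); attach at lengths (49/8, 71/8); label the merged cluster JK
  updated: d(BLO,JK)=16, d(C,JK)=31/2, d(JK,S)=28, d(JK,V)=2
iteration 4: select JK,V (d=2, Q=-397/4); attach at lengths (95/24, -47/24); label the merged cluster JKV
  updated: d(BLO,JKV)=143/8, d(C,JKV)=37/4, d(JKV,S)=41/2
iteration 5: select BLO,C (d=19/2, Q=-565/8); attach at lengths (217/32, 87/32); label the merged cluster BCLO
  updated: d(BCLO,JKV)=141/16, d(BCLO,S)=17
iteration 6: select BCLO,JKV (d=141/16, Q=-741/16); attach at lengths (85/32, 197/32); label the merged cluster BCJKLOV
  updated: d(BCJKLOV,S)=459/32
iteration 7: select BCJKLOV,S (d=459/32); attach at lengths (459/64, 459/64); label the merged cluster BCJKLOSV
final tree: (((((B:-17/4,L:29/4):69/4,O:-27/4):217/32,C:87/32):85/32,((J:49/8,K:71/8):95/24,V:-47/24):197/32):459/64,S:459/64)
total length: 2021/32

J,K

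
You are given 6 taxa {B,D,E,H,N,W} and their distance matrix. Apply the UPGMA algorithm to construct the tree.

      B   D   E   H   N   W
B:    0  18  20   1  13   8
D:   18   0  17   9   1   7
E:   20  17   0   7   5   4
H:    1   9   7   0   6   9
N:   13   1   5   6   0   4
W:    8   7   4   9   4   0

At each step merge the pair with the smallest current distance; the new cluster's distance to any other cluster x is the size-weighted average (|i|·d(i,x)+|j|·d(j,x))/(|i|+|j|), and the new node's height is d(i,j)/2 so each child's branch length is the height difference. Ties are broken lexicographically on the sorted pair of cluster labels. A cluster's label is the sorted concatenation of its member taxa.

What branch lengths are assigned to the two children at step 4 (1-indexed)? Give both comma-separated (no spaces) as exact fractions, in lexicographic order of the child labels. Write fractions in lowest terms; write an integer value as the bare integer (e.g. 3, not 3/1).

step 1: merge (B,H) at d=1; branch lengths B→1/2, H→1/2; new cluster BH
  updated: d(BH,D)=27/2, d(BH,E)=27/2, d(BH,N)=19/2, d(BH,W)=17/2
step 2: merge (D,N) at d=1; branch lengths D→1/2, N→1/2; new cluster DN
  updated: d(BH,DN)=23/2, d(DN,E)=11, d(DN,W)=11/2
step 3: merge (E,W) at d=4; branch lengths E→2, W→2; new cluster EW
  updated: d(BH,EW)=11, d(DN,EW)=33/4
step 4: merge (DN,EW) at d=33/4; branch lengths DN→29/8, EW→17/8; new cluster DENW
  updated: d(BH,DENW)=45/4
step 5: merge (BH,DENW) at d=45/4; branch lengths BH→41/8, DENW→3/2; new cluster BDEHNW
final tree: ((B:1/2,H:1/2):41/8,((D:1/2,N:1/2):29/8,(E:2,W:2):17/8):3/2)
total length: 147/8

29/8,17/8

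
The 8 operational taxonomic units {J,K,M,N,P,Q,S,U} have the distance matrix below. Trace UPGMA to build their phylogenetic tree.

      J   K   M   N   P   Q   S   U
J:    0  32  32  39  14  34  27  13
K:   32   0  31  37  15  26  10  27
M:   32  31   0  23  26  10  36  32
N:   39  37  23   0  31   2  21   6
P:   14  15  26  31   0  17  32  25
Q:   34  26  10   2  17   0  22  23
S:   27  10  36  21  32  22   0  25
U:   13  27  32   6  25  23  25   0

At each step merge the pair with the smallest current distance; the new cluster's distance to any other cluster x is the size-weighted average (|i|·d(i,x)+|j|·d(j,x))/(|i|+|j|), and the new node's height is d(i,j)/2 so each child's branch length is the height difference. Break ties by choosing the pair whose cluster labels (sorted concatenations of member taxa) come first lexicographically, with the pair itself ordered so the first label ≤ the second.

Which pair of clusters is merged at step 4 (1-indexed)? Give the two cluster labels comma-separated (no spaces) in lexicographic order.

M,NQ

iteration 1: select N,Q (d=2); attach at lengths (1, 1); label the merged cluster NQ
  updated: d(J,NQ)=73/2, d(K,NQ)=63/2, d(M,NQ)=33/2, d(NQ,P)=24, d(NQ,S)=43/2, d(NQ,U)=29/2
iteration 2: select K,S (d=10); attach at lengths (5, 5); label the merged cluster KS
  updated: d(J,KS)=59/2, d(KS,M)=67/2, d(KS,NQ)=53/2, d(KS,P)=47/2, d(KS,U)=26
iteration 3: select J,U (d=13); attach at lengths (13/2, 13/2); label the merged cluster JU
  updated: d(JU,KS)=111/4, d(JU,M)=32, d(JU,NQ)=51/2, d(JU,P)=39/2
iteration 4: select M,NQ (d=33/2); attach at lengths (33/4, 29/4); label the merged cluster MNQ
  updated: d(JU,MNQ)=83/3, d(KS,MNQ)=173/6, d(MNQ,P)=74/3
iteration 5: select JU,P (d=39/2); attach at lengths (13/4, 39/4); label the merged cluster JPU
  updated: d(JPU,KS)=79/3, d(JPU,MNQ)=80/3
iteration 6: select JPU,KS (d=79/3); attach at lengths (41/12, 49/6); label the merged cluster JKPSU
  updated: d(JKPSU,MNQ)=413/15
iteration 7: select JKPSU,MNQ (d=413/15); attach at lengths (3/5, 331/60); label the merged cluster JKMNPQSU
final tree: ((((J:13/2,U:13/2):13/4,P:39/4):41/12,(K:5,S:5):49/6):3/5,(M:33/4,(N:1,Q:1):29/4):331/60)
total length: 356/5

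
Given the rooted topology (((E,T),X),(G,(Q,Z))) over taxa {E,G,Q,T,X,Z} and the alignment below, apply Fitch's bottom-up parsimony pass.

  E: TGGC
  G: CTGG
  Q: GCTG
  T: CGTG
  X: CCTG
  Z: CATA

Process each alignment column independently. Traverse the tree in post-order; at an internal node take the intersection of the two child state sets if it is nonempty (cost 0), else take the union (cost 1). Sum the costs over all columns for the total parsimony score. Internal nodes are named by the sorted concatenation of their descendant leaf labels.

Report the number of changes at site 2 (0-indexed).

site 0, node ET: E={T} ∪ T={C} → {C,T} (+1)
site 0, node ETX: ET={C,T} ∩ X={C} → {C} (+0)
site 0, node QZ: Q={G} ∪ Z={C} → {C,G} (+1)
site 0, node GQZ: G={C} ∩ QZ={C,G} → {C} (+0)
site 0, node EGQTXZ: ETX={C} ∩ GQZ={C} → {C} (+0)
site 1, node ET: E={G} ∩ T={G} → {G} (+0)
site 1, node ETX: ET={G} ∪ X={C} → {C,G} (+1)
site 1, node QZ: Q={C} ∪ Z={A} → {A,C} (+1)
site 1, node GQZ: G={T} ∪ QZ={A,C} → {A,C,T} (+1)
site 1, node EGQTXZ: ETX={C,G} ∩ GQZ={A,C,T} → {C} (+0)
site 2, node ET: E={G} ∪ T={T} → {G,T} (+1)
site 2, node ETX: ET={G,T} ∩ X={T} → {T} (+0)
site 2, node QZ: Q={T} ∩ Z={T} → {T} (+0)
site 2, node GQZ: G={G} ∪ QZ={T} → {G,T} (+1)
site 2, node EGQTXZ: ETX={T} ∩ GQZ={G,T} → {T} (+0)
site 3, node ET: E={C} ∪ T={G} → {C,G} (+1)
site 3, node ETX: ET={C,G} ∩ X={G} → {G} (+0)
site 3, node QZ: Q={G} ∪ Z={A} → {A,G} (+1)
site 3, node GQZ: G={G} ∩ QZ={A,G} → {G} (+0)
site 3, node EGQTXZ: ETX={G} ∩ GQZ={G} → {G} (+0)
per-site changes: [2, 3, 2, 2]; total = 9

2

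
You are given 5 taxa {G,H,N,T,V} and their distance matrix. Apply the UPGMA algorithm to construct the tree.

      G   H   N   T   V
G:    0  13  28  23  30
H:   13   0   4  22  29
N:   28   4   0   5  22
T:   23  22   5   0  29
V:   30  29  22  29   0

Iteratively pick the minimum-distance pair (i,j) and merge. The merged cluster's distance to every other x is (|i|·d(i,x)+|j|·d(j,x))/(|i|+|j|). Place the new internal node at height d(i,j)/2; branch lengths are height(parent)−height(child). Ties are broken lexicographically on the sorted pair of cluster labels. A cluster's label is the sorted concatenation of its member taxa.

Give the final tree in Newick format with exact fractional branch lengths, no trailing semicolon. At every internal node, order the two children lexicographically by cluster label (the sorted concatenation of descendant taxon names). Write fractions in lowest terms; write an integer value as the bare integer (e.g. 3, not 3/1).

((G:32/3,((H:2,N:2):19/4,T:27/4):47/12):37/12,V:55/4)

step 1: merge (H,N) at d=4; branch lengths H→2, N→2; new cluster HN
  updated: d(G,HN)=41/2, d(HN,T)=27/2, d(HN,V)=51/2
step 2: merge (HN,T) at d=27/2; branch lengths HN→19/4, T→27/4; new cluster HNT
  updated: d(G,HNT)=64/3, d(HNT,V)=80/3
step 3: merge (G,HNT) at d=64/3; branch lengths G→32/3, HNT→47/12; new cluster GHNT
  updated: d(GHNT,V)=55/2
step 4: merge (GHNT,V) at d=55/2; branch lengths GHNT→37/12, V→55/4; new cluster GHNTV
final tree: ((G:32/3,((H:2,N:2):19/4,T:27/4):47/12):37/12,V:55/4)
total length: 563/12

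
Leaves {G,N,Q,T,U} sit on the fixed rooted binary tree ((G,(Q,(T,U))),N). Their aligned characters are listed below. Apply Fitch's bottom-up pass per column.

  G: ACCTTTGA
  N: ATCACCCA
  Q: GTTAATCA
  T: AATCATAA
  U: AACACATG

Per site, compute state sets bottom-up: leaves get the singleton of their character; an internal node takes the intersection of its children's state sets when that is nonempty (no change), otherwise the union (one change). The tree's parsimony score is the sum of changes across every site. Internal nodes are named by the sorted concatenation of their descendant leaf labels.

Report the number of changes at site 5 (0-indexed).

2

[col 0] TU: children T:{A}, U:{A} ∩→ {A}; cost 0
[col 0] QTU: children Q:{G}, TU:{A} ∪→ {A,G}; cost 1
[col 0] GQTU: children G:{A}, QTU:{A,G} ∩→ {A}; cost 0
[col 0] GNQTU: children GQTU:{A}, N:{A} ∩→ {A}; cost 0
[col 1] TU: children T:{A}, U:{A} ∩→ {A}; cost 0
[col 1] QTU: children Q:{T}, TU:{A} ∪→ {A,T}; cost 1
[col 1] GQTU: children G:{C}, QTU:{A,T} ∪→ {A,C,T}; cost 1
[col 1] GNQTU: children GQTU:{A,C,T}, N:{T} ∩→ {T}; cost 0
[col 2] TU: children T:{T}, U:{C} ∪→ {C,T}; cost 1
[col 2] QTU: children Q:{T}, TU:{C,T} ∩→ {T}; cost 0
[col 2] GQTU: children G:{C}, QTU:{T} ∪→ {C,T}; cost 1
[col 2] GNQTU: children GQTU:{C,T}, N:{C} ∩→ {C}; cost 0
[col 3] TU: children T:{C}, U:{A} ∪→ {A,C}; cost 1
[col 3] QTU: children Q:{A}, TU:{A,C} ∩→ {A}; cost 0
[col 3] GQTU: children G:{T}, QTU:{A} ∪→ {A,T}; cost 1
[col 3] GNQTU: children GQTU:{A,T}, N:{A} ∩→ {A}; cost 0
[col 4] TU: children T:{A}, U:{C} ∪→ {A,C}; cost 1
[col 4] QTU: children Q:{A}, TU:{A,C} ∩→ {A}; cost 0
[col 4] GQTU: children G:{T}, QTU:{A} ∪→ {A,T}; cost 1
[col 4] GNQTU: children GQTU:{A,T}, N:{C} ∪→ {A,C,T}; cost 1
[col 5] TU: children T:{T}, U:{A} ∪→ {A,T}; cost 1
[col 5] QTU: children Q:{T}, TU:{A,T} ∩→ {T}; cost 0
[col 5] GQTU: children G:{T}, QTU:{T} ∩→ {T}; cost 0
[col 5] GNQTU: children GQTU:{T}, N:{C} ∪→ {C,T}; cost 1
[col 6] TU: children T:{A}, U:{T} ∪→ {A,T}; cost 1
[col 6] QTU: children Q:{C}, TU:{A,T} ∪→ {A,C,T}; cost 1
[col 6] GQTU: children G:{G}, QTU:{A,C,T} ∪→ {A,C,G,T}; cost 1
[col 6] GNQTU: children GQTU:{A,C,G,T}, N:{C} ∩→ {C}; cost 0
[col 7] TU: children T:{A}, U:{G} ∪→ {A,G}; cost 1
[col 7] QTU: children Q:{A}, TU:{A,G} ∩→ {A}; cost 0
[col 7] GQTU: children G:{A}, QTU:{A} ∩→ {A}; cost 0
[col 7] GNQTU: children GQTU:{A}, N:{A} ∩→ {A}; cost 0
per-site changes: [1, 2, 2, 2, 3, 2, 3, 1]; total = 16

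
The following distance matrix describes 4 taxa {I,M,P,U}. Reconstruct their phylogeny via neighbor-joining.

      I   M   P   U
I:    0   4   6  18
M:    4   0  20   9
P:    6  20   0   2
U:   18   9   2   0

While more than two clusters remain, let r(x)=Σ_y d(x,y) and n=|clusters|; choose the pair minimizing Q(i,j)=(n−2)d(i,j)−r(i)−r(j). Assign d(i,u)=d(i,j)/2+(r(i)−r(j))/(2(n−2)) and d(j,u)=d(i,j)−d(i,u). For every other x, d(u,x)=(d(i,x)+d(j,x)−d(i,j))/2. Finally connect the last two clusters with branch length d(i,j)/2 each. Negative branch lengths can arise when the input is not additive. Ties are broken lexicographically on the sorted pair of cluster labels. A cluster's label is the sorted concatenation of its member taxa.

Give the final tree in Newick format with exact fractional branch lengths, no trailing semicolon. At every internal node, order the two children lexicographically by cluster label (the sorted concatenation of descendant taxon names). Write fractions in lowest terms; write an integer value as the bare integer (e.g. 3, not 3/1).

(((I:3/4,M:13/4):41/4,P:3/4):5/8,U:5/8)

1. join I+M (d=4, Q=-53) ⇒ IM; edges |I|=3/4, |M|=13/4
  updated: d(IM,P)=11, d(IM,U)=23/2
2. join IM+P (d=11, Q=-49/2) ⇒ IMP; edges |IM|=41/4, |P|=3/4
  updated: d(IMP,U)=5/4
3. join IMP+U (d=5/4) ⇒ IMPU; edges |IMP|=5/8, |U|=5/8
final tree: (((I:3/4,M:13/4):41/4,P:3/4):5/8,U:5/8)
total length: 65/4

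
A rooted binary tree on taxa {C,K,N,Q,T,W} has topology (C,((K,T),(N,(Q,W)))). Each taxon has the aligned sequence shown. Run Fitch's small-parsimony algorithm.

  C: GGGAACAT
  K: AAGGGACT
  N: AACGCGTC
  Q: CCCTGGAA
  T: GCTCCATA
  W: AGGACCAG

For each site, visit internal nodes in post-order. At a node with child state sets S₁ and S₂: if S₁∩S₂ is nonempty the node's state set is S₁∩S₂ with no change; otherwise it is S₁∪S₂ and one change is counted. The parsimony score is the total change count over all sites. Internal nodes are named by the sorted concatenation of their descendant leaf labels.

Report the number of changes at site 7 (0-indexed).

site 0, node KT: K={A} ∪ T={G} → {A,G} (+1)
site 0, node QW: Q={C} ∪ W={A} → {A,C} (+1)
site 0, node NQW: N={A} ∩ QW={A,C} → {A} (+0)
site 0, node KNQTW: KT={A,G} ∩ NQW={A} → {A} (+0)
site 0, node CKNQTW: C={G} ∪ KNQTW={A} → {A,G} (+1)
site 1, node KT: K={A} ∪ T={C} → {A,C} (+1)
site 1, node QW: Q={C} ∪ W={G} → {C,G} (+1)
site 1, node NQW: N={A} ∪ QW={C,G} → {A,C,G} (+1)
site 1, node KNQTW: KT={A,C} ∩ NQW={A,C,G} → {A,C} (+0)
site 1, node CKNQTW: C={G} ∪ KNQTW={A,C} → {A,C,G} (+1)
site 2, node KT: K={G} ∪ T={T} → {G,T} (+1)
site 2, node QW: Q={C} ∪ W={G} → {C,G} (+1)
site 2, node NQW: N={C} ∩ QW={C,G} → {C} (+0)
site 2, node KNQTW: KT={G,T} ∪ NQW={C} → {C,G,T} (+1)
site 2, node CKNQTW: C={G} ∩ KNQTW={C,G,T} → {G} (+0)
site 3, node KT: K={G} ∪ T={C} → {C,G} (+1)
site 3, node QW: Q={T} ∪ W={A} → {A,T} (+1)
site 3, node NQW: N={G} ∪ QW={A,T} → {A,G,T} (+1)
site 3, node KNQTW: KT={C,G} ∩ NQW={A,G,T} → {G} (+0)
site 3, node CKNQTW: C={A} ∪ KNQTW={G} → {A,G} (+1)
site 4, node KT: K={G} ∪ T={C} → {C,G} (+1)
site 4, node QW: Q={G} ∪ W={C} → {C,G} (+1)
site 4, node NQW: N={C} ∩ QW={C,G} → {C} (+0)
site 4, node KNQTW: KT={C,G} ∩ NQW={C} → {C} (+0)
site 4, node CKNQTW: C={A} ∪ KNQTW={C} → {A,C} (+1)
site 5, node KT: K={A} ∩ T={A} → {A} (+0)
site 5, node QW: Q={G} ∪ W={C} → {C,G} (+1)
site 5, node NQW: N={G} ∩ QW={C,G} → {G} (+0)
site 5, node KNQTW: KT={A} ∪ NQW={G} → {A,G} (+1)
site 5, node CKNQTW: C={C} ∪ KNQTW={A,G} → {A,C,G} (+1)
site 6, node KT: K={C} ∪ T={T} → {C,T} (+1)
site 6, node QW: Q={A} ∩ W={A} → {A} (+0)
site 6, node NQW: N={T} ∪ QW={A} → {A,T} (+1)
site 6, node KNQTW: KT={C,T} ∩ NQW={A,T} → {T} (+0)
site 6, node CKNQTW: C={A} ∪ KNQTW={T} → {A,T} (+1)
site 7, node KT: K={T} ∪ T={A} → {A,T} (+1)
site 7, node QW: Q={A} ∪ W={G} → {A,G} (+1)
site 7, node NQW: N={C} ∪ QW={A,G} → {A,C,G} (+1)
site 7, node KNQTW: KT={A,T} ∩ NQW={A,C,G} → {A} (+0)
site 7, node CKNQTW: C={T} ∪ KNQTW={A} → {A,T} (+1)
per-site changes: [3, 4, 3, 4, 3, 3, 3, 4]; total = 27

4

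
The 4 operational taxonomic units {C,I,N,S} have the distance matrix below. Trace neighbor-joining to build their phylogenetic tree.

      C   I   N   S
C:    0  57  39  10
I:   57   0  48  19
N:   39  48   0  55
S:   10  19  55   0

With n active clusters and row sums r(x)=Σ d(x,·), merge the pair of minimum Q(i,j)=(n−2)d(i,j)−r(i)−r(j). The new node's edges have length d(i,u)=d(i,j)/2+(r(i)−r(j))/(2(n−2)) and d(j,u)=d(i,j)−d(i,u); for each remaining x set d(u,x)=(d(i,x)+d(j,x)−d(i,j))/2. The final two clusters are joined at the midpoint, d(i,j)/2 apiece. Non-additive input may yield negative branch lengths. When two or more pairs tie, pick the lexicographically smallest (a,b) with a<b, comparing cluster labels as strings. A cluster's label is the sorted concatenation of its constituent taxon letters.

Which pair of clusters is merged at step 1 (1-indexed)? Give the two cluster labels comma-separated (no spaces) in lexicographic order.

1. join C+N (d=39, Q=-170) ⇒ CN; edges |C|=21/2, |N|=57/2
  updated: d(CN,I)=33, d(CN,S)=13
2. join CN+I (d=33, Q=-65) ⇒ CIN; edges |CN|=27/2, |I|=39/2
  updated: d(CIN,S)=-1/2
3. join CIN+S (d=-1/2) ⇒ CINS; edges |CIN|=-1/4, |S|=-1/4
final tree: (((C:21/2,N:57/2):27/2,I:39/2):-1/4,S:-1/4)
total length: 143/2

C,N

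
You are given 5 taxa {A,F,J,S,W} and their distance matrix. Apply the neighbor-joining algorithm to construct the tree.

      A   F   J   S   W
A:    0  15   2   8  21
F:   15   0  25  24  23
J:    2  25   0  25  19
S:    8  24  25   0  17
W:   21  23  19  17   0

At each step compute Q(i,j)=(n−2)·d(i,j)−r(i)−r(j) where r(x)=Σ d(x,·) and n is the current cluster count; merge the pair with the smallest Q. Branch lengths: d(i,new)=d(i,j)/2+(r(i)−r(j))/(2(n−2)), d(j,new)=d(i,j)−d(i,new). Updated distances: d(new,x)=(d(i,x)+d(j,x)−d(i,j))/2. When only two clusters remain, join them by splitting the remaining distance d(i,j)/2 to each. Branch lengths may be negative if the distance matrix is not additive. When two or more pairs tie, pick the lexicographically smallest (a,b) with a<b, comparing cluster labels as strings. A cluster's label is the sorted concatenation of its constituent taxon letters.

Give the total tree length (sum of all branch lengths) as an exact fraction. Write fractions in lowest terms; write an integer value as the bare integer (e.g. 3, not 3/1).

323/8

1. join A+J (d=2, Q=-111) ⇒ AJ; edges |A|=-19/6, |J|=31/6
  updated: d(AJ,F)=19, d(AJ,S)=31/2, d(AJ,W)=19
2. join AJ+F (d=19, Q=-163/2) ⇒ AFJ; edges |AJ|=51/8, |F|=101/8
  updated: d(AFJ,S)=41/4, d(AFJ,W)=23/2
3. join AFJ+S (d=41/4, Q=-155/4) ⇒ AFJS; edges |AFJ|=19/8, |S|=63/8
  updated: d(AFJS,W)=73/8
4. join AFJS+W (d=73/8) ⇒ AFJSW; edges |AFJS|=73/16, |W|=73/16
final tree: ((((A:-19/6,J:31/6):51/8,F:101/8):19/8,S:63/8):73/16,W:73/16)
total length: 323/8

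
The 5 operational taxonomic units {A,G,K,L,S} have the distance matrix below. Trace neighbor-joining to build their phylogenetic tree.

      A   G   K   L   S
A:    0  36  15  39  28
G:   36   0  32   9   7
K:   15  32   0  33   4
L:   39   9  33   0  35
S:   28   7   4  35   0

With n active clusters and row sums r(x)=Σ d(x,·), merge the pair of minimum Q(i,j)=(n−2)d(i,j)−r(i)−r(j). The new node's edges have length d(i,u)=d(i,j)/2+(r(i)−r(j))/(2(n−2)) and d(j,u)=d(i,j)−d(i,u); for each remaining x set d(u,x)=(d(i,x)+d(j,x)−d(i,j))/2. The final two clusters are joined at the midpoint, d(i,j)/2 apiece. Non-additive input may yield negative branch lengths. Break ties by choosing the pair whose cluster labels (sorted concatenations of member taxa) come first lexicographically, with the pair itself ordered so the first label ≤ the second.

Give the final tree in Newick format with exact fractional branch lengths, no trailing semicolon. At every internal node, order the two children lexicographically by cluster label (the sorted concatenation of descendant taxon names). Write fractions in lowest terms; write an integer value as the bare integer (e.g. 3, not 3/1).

(((A:59/4,K:1/4):15/2,(G:-5/6,L:59/6):31/2):1/2,S:1/2)

1. join G+L (d=9, Q=-173) ⇒ GL; edges |G|=-5/6, |L|=59/6
  updated: d(A,GL)=33, d(GL,K)=28, d(GL,S)=33/2
2. join A+K (d=15, Q=-93) ⇒ AK; edges |A|=59/4, |K|=1/4
  updated: d(AK,GL)=23, d(AK,S)=17/2
3. join AK+GL (d=23, Q=-48) ⇒ AGKL; edges |AK|=15/2, |GL|=31/2
  updated: d(AGKL,S)=1
4. join AGKL+S (d=1) ⇒ AGKLS; edges |AGKL|=1/2, |S|=1/2
final tree: (((A:59/4,K:1/4):15/2,(G:-5/6,L:59/6):31/2):1/2,S:1/2)
total length: 48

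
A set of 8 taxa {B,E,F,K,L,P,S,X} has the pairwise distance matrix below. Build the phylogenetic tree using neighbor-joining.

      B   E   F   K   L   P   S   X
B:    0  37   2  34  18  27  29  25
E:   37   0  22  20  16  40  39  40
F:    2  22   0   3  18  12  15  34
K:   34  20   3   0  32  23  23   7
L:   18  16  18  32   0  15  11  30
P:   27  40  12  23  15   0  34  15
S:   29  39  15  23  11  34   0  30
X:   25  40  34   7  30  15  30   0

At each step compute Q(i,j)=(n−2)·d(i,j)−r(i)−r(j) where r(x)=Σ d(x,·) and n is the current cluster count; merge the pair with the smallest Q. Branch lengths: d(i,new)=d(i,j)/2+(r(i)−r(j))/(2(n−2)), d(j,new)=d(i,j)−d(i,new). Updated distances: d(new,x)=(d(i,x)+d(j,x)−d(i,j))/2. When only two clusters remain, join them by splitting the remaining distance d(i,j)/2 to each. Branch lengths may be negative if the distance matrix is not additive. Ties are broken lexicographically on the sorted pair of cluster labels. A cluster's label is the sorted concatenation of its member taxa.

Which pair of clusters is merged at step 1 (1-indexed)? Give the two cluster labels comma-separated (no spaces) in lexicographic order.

iteration 1: select K,X (d=7, Q=-281); attach at lengths (1/4, 27/4); label the merged cluster KX
  updated: d(B,KX)=26, d(E,KX)=53/2, d(F,KX)=15, d(KX,L)=55/2, d(KX,P)=31/2, d(KX,S)=23
iteration 2: select B,F (d=2, Q=-213); attach at lengths (13/2, -9/2); label the merged cluster BF
  updated: d(BF,E)=57/2, d(BF,KX)=39/2, d(BF,L)=17, d(BF,P)=37/2, d(BF,S)=21
iteration 3: select KX,P (d=31/2, Q=-173); attach at lengths (51/8, 73/8); label the merged cluster KPX
  updated: d(BF,KPX)=45/4, d(E,KPX)=51/2, d(KPX,L)=27/2, d(KPX,S)=83/4
iteration 4: select E,L (d=16, Q=-237/2); attach at lengths (199/12, -7/12); label the merged cluster EL
  updated: d(BF,EL)=59/4, d(EL,KPX)=23/2, d(EL,S)=17
iteration 5: select BF,KPX (d=45/4, Q=-68); attach at lengths (13/2, 19/4); label the merged cluster BFKPX
  updated: d(BFKPX,EL)=15/2, d(BFKPX,S)=61/4
iteration 6: select BFKPX,EL (d=15/2, Q=-159/4); attach at lengths (23/8, 37/8); label the merged cluster BEFKLPX
  updated: d(BEFKLPX,S)=99/8
iteration 7: select BEFKLPX,S (d=99/8); attach at lengths (99/16, 99/16); label the merged cluster BEFKLPSX
final tree: ((((B:13/2,F:-9/2):13/2,((K:1/4,X:27/4):51/8,P:73/8):19/4):23/8,(E:199/12,L:-7/12):37/8):99/16,S:99/16)
total length: 573/8

K,X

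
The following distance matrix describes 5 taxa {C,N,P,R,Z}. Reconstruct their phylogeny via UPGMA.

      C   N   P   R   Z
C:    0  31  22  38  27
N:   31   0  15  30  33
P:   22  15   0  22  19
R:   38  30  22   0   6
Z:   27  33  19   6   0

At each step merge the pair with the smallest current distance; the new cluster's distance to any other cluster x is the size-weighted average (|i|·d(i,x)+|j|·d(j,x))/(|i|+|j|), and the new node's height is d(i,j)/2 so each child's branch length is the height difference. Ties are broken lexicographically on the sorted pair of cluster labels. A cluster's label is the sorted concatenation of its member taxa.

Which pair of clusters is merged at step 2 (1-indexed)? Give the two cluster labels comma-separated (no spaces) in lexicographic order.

1. join R+Z (d=6) ⇒ RZ; edges |R|=3, |Z|=3
  updated: d(C,RZ)=65/2, d(N,RZ)=63/2, d(P,RZ)=41/2
2. join N+P (d=15) ⇒ NP; edges |N|=15/2, |P|=15/2
  updated: d(C,NP)=53/2, d(NP,RZ)=26
3. join NP+RZ (d=26) ⇒ NPRZ; edges |NP|=11/2, |RZ|=10
  updated: d(C,NPRZ)=59/2
4. join C+NPRZ (d=59/2) ⇒ CNPRZ; edges |C|=59/4, |NPRZ|=7/4
final tree: (C:59/4,((N:15/2,P:15/2):11/2,(R:3,Z:3):10):7/4)
total length: 53

N,P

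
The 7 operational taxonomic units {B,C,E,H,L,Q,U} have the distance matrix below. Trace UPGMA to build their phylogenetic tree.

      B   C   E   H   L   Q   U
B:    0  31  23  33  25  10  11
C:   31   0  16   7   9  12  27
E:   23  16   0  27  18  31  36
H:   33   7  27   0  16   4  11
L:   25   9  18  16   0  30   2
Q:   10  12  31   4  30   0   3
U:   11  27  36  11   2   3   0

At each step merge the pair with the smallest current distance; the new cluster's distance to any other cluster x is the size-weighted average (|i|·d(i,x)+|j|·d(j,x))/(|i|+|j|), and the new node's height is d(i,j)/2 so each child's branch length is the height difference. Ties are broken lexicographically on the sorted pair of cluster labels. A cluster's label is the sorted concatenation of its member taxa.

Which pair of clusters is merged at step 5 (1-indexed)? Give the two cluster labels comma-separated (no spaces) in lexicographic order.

1. join L+U (d=2) ⇒ LU; edges |L|=1, |U|=1
  updated: d(B,LU)=18, d(C,LU)=18, d(E,LU)=27, d(H,LU)=27/2, d(LU,Q)=33/2
2. join H+Q (d=4) ⇒ HQ; edges |H|=2, |Q|=2
  updated: d(B,HQ)=43/2, d(C,HQ)=19/2, d(E,HQ)=29, d(HQ,LU)=15
3. join C+HQ (d=19/2) ⇒ CHQ; edges |C|=19/4, |HQ|=11/4
  updated: d(B,CHQ)=74/3, d(CHQ,E)=74/3, d(CHQ,LU)=16
4. join CHQ+LU (d=16) ⇒ CHLQU; edges |CHQ|=13/4, |LU|=7
  updated: d(B,CHLQU)=22, d(CHLQU,E)=128/5
5. join B+CHLQU (d=22) ⇒ BCHLQU; edges |B|=11, |CHLQU|=3
  updated: d(BCHLQU,E)=151/6
6. join BCHLQU+E (d=151/6) ⇒ BCEHLQU; edges |BCHLQU|=19/12, |E|=151/12
final tree: ((B:11,((C:19/4,(H:2,Q:2):11/4):13/4,(L:1,U:1):7):3):19/12,E:151/12)
total length: 623/12

B,CHLQU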